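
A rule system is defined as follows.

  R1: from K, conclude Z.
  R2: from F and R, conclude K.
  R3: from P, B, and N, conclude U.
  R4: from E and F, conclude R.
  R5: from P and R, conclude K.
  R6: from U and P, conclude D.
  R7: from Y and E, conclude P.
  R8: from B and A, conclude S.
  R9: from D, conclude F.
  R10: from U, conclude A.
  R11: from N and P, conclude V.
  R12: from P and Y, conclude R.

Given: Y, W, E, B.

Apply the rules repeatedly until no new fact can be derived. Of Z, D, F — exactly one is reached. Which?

Z

From Y and E, R7 gives P.
P and Y hold, so R follows (R12).
From P and R, R5 gives K.
From K, R1 gives Z.
D would need U and P (R6), but U is never established. F would need D (R9), but D is never established.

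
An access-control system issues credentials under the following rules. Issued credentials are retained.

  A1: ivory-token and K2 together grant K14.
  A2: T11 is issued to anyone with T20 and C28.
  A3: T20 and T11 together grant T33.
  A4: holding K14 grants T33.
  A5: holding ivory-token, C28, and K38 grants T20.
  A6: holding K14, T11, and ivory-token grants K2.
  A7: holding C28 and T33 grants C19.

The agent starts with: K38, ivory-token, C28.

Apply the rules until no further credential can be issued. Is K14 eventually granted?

No

K14 would need ivory-token and K2 (A1), but K2 is never granted.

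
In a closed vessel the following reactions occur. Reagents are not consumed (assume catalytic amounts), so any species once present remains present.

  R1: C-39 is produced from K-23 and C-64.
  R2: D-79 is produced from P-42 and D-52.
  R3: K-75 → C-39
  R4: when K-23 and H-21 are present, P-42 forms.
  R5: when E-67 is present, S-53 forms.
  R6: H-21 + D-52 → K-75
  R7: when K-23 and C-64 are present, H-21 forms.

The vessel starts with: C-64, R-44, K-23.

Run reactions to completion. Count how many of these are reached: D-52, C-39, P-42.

K-23 and C-64 present → C-39 forms (R1).
K-23 and C-64 present → H-21 forms (R7).
K-23 and H-21 present → P-42 forms (R4).
No rule produces D-52, and it is not given.
C-39: reached.
P-42: reached.
Reached: C-39 and P-42 — 2 of the 3.

2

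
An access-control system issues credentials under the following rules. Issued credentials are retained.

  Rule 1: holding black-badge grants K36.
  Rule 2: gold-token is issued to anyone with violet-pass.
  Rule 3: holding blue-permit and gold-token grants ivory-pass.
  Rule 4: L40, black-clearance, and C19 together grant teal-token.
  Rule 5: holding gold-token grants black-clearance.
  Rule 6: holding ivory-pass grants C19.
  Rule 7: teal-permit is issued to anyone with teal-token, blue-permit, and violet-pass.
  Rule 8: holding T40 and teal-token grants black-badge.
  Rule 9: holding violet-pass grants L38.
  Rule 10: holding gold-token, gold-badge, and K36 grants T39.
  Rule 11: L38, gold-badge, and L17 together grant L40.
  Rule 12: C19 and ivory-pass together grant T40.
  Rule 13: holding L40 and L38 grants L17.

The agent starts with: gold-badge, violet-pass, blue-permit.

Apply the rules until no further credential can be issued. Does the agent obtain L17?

L17 would need L40 and L38 (Rule 13), but L40 is never granted.

No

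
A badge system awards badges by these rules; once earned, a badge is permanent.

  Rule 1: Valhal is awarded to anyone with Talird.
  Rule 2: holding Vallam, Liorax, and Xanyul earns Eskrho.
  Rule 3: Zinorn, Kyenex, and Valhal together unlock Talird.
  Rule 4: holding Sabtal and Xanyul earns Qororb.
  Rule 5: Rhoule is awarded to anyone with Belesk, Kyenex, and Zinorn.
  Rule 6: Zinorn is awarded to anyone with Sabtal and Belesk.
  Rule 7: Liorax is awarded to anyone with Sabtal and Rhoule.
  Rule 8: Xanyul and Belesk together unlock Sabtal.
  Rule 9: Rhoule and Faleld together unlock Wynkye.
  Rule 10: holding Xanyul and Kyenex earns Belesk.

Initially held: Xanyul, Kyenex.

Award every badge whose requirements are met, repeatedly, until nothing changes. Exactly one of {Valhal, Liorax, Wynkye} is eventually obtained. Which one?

Liorax

With Xanyul and Kyenex, Belesk is earned (Rule 10).
With Xanyul and Belesk, Sabtal is earned (Rule 8).
With Sabtal and Belesk, Zinorn is earned (Rule 6).
With Belesk, Kyenex, and Zinorn, Rhoule is earned (Rule 5).
With Sabtal and Rhoule, Liorax is earned (Rule 7).
Wynkye would need Rhoule and Faleld (Rule 9), but Faleld is never earned. Valhal would need Talird (Rule 1), but Talird is never earned.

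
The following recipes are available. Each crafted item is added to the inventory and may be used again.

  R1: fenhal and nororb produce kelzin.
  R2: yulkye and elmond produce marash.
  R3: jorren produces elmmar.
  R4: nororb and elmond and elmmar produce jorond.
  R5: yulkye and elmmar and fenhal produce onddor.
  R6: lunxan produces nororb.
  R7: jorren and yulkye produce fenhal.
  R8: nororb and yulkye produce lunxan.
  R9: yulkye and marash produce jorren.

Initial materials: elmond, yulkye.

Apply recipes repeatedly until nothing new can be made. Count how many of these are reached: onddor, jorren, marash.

3

yulkye and elmond → marash (R2).
Using R9, yulkye and marash make jorren.
jorren → elmmar (R3).
jorren and yulkye → fenhal (R7).
Using R5, yulkye, elmmar, and fenhal make onddor.
onddor: reached.
jorren: reached.
marash: reached.
All 3 are reached.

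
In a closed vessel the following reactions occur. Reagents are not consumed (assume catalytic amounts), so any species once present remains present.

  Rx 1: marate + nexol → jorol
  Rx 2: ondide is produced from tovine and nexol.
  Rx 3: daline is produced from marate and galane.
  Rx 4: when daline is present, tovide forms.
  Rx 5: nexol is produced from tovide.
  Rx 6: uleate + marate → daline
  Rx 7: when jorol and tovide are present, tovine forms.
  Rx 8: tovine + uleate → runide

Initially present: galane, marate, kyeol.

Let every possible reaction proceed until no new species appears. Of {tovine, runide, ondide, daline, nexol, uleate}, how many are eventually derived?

marate and galane present → daline forms (Rx 3).
daline present → tovide forms (Rx 4).
tovide present → nexol forms (Rx 5).
marate and nexol present → jorol forms (Rx 1).
jorol and tovide present → tovine forms (Rx 7).
tovine and nexol present → ondide forms (Rx 2).
tovine: reached.
runide would need tovine and uleate (Rx 8), but uleate never forms.
ondide: reached.
daline: reached.
nexol: reached.
No rule produces uleate, and it is not given.
Reached: tovine, ondide, daline, and nexol — 4 of the 6.

4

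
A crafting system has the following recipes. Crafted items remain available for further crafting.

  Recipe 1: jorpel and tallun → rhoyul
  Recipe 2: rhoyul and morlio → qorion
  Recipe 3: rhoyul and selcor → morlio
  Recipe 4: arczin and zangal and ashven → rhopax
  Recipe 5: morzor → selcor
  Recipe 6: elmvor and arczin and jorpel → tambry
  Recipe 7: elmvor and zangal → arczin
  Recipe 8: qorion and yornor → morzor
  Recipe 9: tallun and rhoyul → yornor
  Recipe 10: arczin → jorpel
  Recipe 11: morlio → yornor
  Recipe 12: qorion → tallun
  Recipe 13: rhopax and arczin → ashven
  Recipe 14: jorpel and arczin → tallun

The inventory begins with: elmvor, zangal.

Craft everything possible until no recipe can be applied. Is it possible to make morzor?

morzor would need qorion and yornor (Recipe 8), but qorion is never obtained.

No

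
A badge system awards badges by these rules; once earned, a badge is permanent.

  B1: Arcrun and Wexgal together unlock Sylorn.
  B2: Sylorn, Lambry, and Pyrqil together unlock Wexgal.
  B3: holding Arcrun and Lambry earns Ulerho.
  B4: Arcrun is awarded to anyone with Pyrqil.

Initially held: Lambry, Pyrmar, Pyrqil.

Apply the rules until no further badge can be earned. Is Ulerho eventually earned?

With Pyrqil, Arcrun is earned (B4).
With Arcrun and Lambry, Ulerho is earned (B3).

Yes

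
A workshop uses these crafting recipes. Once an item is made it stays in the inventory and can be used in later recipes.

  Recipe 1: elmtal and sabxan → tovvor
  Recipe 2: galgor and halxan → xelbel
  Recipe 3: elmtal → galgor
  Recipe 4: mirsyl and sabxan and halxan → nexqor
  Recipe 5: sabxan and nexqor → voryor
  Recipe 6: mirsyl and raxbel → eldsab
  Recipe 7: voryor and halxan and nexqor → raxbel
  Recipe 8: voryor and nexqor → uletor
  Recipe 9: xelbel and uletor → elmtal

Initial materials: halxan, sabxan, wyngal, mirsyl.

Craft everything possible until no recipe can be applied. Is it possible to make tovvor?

tovvor would need elmtal and sabxan (Recipe 1), but elmtal is never obtained.

No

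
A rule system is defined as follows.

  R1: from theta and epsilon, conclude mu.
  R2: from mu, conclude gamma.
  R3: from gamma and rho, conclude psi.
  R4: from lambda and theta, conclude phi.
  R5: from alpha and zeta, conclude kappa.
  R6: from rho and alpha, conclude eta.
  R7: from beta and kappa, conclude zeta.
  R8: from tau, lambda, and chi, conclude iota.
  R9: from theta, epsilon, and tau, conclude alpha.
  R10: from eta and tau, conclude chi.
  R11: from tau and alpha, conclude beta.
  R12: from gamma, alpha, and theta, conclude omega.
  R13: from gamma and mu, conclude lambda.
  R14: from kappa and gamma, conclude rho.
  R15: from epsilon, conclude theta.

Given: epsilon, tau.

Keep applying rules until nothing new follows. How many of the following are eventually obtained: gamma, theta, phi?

3

From epsilon, R15 gives theta.
theta and epsilon hold, so mu follows (R1).
From mu, R2 gives gamma.
gamma and mu hold, so lambda follows (R13).
From lambda and theta, R4 gives phi.
gamma: reached.
theta: reached.
phi: reached.
All 3 are reached.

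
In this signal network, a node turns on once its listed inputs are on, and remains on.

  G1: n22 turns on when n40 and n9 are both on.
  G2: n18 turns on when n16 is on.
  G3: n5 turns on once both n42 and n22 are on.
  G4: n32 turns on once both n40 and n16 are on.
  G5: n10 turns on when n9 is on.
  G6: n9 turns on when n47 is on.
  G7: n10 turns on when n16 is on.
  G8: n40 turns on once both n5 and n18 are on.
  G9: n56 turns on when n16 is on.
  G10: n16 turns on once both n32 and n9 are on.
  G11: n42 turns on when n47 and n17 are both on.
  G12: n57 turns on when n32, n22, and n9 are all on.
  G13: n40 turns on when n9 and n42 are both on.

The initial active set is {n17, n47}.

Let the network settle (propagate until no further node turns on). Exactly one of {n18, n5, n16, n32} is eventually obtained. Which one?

n5

G6: n47 on → n9 on.
n47 and n17 are on, so n42 turns on (G11).
n9 and n42 are on, so n40 turns on (G13).
n40 and n9 are on, so n22 turns on (G1).
G3: n42 and n22 on → n5 on.
n18 would need n16 (G2), but n16 never turns on. n32 would need n40 and n16 (G4), but n16 never turns on. n16 would need n32 and n9 (G10), but n32 never turns on.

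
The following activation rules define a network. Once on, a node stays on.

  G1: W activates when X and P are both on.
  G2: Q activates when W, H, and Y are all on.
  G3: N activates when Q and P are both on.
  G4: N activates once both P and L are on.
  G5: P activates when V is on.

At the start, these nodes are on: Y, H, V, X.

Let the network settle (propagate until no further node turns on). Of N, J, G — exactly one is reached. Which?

G5: V on → P on.
G1: X and P on → W on.
G2: W, H, and Y on → Q on.
Q and P are on, so N activates (G3).
No rule produces J, and it is not given. No rule produces G, and it is not given.

N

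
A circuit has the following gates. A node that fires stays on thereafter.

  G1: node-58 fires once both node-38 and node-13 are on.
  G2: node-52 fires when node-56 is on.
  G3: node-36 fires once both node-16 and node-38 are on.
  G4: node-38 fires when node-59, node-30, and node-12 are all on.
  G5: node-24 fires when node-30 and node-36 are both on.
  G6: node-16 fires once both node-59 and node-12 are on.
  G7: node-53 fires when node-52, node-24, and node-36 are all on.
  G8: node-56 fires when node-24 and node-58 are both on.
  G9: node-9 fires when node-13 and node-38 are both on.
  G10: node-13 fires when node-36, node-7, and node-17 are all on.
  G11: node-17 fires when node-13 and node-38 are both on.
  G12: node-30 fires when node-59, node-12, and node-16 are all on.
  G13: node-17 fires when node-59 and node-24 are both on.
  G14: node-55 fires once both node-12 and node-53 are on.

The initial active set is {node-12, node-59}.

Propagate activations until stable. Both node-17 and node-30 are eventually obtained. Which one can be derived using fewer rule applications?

node-30: G6: node-59 and node-12 on → node-16 on. G12: node-59, node-12, and node-16 on → node-30 on. [2 rule applications]
node-17: node-59 and node-12 are on, so node-16 fires (G6). node-59, node-12, and node-16 are on, so node-30 fires (G12). G4: node-59, node-30, and node-12 on → node-38 on. G3: node-16 and node-38 on → node-36 on. node-30 and node-36 are on, so node-24 fires (G5). node-59 and node-24 are on, so node-17 fires (G13). [6 rule applications]
node-30 needs fewer.

node-30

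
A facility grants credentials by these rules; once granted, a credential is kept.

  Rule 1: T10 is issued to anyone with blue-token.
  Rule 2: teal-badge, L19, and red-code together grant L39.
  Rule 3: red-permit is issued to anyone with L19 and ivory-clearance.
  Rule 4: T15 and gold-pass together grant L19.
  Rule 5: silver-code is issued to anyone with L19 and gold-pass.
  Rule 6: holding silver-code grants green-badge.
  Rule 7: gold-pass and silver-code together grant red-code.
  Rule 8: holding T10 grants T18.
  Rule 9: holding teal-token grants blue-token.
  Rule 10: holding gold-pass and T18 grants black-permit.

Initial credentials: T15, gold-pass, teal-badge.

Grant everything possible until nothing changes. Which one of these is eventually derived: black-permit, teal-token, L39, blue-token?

Holding T15 and gold-pass grants L19 (Rule 4).
Holding L19 and gold-pass grants silver-code (Rule 5).
Holding gold-pass and silver-code grants red-code (Rule 7).
Holding teal-badge, L19, and red-code grants L39 (Rule 2).
blue-token would need teal-token (Rule 9), but teal-token is never granted. black-permit would need gold-pass and T18 (Rule 10), but T18 is never granted. No rule produces teal-token, and it is not given.

L39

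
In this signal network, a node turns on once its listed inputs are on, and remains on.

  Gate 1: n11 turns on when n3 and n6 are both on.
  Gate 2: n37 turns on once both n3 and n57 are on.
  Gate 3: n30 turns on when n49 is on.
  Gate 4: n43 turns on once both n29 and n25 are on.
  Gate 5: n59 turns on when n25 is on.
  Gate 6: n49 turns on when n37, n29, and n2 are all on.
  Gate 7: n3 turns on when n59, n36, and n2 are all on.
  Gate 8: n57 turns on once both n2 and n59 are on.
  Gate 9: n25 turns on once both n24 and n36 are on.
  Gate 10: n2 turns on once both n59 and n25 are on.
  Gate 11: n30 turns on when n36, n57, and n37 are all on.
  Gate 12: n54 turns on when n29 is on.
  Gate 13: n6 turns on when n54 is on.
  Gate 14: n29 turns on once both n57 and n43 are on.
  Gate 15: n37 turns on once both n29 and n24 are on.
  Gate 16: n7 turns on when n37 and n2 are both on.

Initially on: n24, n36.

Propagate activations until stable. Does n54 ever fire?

No

n54 would need n29 (Gate 12), but n29 never turns on.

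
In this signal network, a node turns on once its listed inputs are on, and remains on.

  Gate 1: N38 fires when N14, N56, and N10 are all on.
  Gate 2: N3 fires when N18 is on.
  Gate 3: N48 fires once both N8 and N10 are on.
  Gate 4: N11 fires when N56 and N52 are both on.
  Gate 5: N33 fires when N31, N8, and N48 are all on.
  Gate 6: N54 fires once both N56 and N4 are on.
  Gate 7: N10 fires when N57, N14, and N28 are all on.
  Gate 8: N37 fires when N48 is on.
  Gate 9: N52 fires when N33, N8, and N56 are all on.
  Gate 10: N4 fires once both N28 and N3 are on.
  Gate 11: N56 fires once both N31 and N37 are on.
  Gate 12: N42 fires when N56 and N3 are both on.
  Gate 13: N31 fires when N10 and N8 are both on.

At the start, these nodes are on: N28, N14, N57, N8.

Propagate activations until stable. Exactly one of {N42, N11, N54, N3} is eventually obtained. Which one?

N11

Gate 7: N57, N14, and N28 on → N10 on.
Gate 13: N10 and N8 on → N31 on.
N8 and N10 are on, so N48 fires (Gate 3).
Gate 8: N48 on → N37 on.
Gate 5: N31, N8, and N48 on → N33 on.
N31 and N37 are on, so N56 fires (Gate 11).
N33, N8, and N56 are on, so N52 fires (Gate 9).
Gate 4: N56 and N52 on → N11 on.
N54 would need N56 and N4 (Gate 6), but N4 never turns on. N42 would need N56 and N3 (Gate 12), but N3 never turns on. N3 would need N18 (Gate 2), but N18 never turns on.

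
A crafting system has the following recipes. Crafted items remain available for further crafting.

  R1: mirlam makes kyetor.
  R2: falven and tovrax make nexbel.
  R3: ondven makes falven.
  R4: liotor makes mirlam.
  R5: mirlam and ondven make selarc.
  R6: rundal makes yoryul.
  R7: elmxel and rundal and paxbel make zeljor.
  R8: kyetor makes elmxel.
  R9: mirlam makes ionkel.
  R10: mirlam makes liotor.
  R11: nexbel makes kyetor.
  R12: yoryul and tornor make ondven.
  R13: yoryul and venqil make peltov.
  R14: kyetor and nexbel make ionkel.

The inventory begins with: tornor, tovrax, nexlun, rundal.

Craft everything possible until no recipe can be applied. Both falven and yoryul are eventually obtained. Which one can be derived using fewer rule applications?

yoryul: rundal → yoryul (R6). [1 rule application]
falven: rundal → yoryul (R6). Using R12, yoryul and tornor make ondven. Using R3, ondven makes falven. [3 rule applications]
yoryul needs fewer.

yoryul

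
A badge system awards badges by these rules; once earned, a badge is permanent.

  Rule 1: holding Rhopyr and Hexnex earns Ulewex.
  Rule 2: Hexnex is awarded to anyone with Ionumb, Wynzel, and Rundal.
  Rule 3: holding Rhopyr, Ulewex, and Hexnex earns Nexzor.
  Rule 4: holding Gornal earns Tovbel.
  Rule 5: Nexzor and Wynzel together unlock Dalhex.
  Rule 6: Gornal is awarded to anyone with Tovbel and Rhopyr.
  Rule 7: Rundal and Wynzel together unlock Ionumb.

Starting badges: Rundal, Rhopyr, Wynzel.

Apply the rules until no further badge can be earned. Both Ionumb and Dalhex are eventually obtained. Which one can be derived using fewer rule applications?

Ionumb: With Rundal and Wynzel, Ionumb is earned (Rule 7). [1 rule application]
Dalhex: With Rundal and Wynzel, Ionumb is earned (Rule 7). With Ionumb, Wynzel, and Rundal, Hexnex is earned (Rule 2). With Rhopyr and Hexnex, Ulewex is earned (Rule 1). With Rhopyr, Ulewex, and Hexnex, Nexzor is earned (Rule 3). With Nexzor and Wynzel, Dalhex is earned (Rule 5). [5 rule applications]
Ionumb needs fewer.

Ionumb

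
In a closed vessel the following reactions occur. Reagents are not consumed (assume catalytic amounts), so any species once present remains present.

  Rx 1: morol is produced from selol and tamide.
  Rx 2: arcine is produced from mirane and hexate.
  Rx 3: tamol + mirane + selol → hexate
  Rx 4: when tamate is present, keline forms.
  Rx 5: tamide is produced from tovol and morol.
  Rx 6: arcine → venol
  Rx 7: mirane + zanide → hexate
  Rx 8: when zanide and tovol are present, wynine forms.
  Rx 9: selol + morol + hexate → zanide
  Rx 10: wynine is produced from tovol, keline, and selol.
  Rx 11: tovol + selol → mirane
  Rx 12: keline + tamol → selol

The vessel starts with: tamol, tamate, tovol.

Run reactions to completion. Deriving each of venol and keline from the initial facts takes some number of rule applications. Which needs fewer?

keline: tamate present → keline forms (Rx 4). [1 rule application]
venol: tamate present → keline forms (Rx 4). keline and tamol present → selol forms (Rx 12). tovol and selol present → mirane forms (Rx 11). tamol, mirane, and selol present → hexate forms (Rx 3). mirane and hexate present → arcine forms (Rx 2). arcine present → venol forms (Rx 6). [6 rule applications]
keline needs fewer.

keline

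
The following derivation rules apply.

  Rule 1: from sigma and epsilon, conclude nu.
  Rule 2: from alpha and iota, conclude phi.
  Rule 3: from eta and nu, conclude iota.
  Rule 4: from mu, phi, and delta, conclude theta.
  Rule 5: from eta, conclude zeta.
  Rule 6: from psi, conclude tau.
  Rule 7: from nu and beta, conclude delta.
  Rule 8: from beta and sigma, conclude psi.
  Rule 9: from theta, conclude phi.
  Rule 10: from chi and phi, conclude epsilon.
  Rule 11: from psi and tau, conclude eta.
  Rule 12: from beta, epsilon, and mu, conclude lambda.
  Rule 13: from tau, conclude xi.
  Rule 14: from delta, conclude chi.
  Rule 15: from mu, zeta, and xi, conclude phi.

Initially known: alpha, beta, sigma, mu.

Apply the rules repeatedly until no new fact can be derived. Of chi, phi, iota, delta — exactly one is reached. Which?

beta and sigma hold, so psi follows (Rule 8).
From psi, Rule 6 gives tau.
From psi and tau, Rule 11 gives eta.
From tau, Rule 13 gives xi.
eta holds, so zeta follows (Rule 5).
From mu, zeta, and xi, Rule 15 gives phi.
chi would need delta (Rule 14), but delta is never established. iota would need eta and nu (Rule 3), but nu is never established. delta would need nu and beta (Rule 7), but nu is never established.

phi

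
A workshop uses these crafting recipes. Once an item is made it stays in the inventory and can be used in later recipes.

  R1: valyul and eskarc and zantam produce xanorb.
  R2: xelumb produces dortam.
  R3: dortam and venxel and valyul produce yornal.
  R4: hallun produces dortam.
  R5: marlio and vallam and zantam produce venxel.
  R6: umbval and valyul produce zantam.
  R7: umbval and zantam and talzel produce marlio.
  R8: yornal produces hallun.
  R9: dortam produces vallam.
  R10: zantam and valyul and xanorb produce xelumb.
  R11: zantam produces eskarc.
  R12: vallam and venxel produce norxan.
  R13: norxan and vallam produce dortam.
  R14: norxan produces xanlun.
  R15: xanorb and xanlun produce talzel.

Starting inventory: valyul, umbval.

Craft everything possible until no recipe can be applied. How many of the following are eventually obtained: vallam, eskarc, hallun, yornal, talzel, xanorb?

3

Using R6, umbval and valyul make zantam.
Using R11, zantam makes eskarc.
Using R1, valyul, eskarc, and zantam make xanorb.
Using R10, zantam, valyul, and xanorb make xelumb.
Using R2, xelumb makes dortam.
Using R9, dortam makes vallam.
vallam: reached.
eskarc: reached.
hallun would need yornal (R8), but yornal is never obtained.
yornal would need dortam, venxel, and valyul (R3), but venxel is never obtained.
talzel would need xanorb and xanlun (R15), but xanlun is never obtained.
xanorb: reached.
Reached: vallam, eskarc, and xanorb — 3 of the 6.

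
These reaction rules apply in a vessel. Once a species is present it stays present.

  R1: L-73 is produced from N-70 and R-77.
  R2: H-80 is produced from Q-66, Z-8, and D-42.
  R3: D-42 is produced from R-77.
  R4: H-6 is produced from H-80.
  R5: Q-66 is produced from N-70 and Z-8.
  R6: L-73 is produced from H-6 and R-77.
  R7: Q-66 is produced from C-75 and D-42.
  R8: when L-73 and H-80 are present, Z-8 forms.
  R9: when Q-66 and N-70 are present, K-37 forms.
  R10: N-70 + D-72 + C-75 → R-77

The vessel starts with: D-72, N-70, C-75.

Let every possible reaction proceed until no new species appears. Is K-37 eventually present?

N-70, D-72, and C-75 present → R-77 forms (R10).
R-77 present → D-42 forms (R3).
C-75 and D-42 present → Q-66 forms (R7).
Q-66 and N-70 present → K-37 forms (R9).

Yes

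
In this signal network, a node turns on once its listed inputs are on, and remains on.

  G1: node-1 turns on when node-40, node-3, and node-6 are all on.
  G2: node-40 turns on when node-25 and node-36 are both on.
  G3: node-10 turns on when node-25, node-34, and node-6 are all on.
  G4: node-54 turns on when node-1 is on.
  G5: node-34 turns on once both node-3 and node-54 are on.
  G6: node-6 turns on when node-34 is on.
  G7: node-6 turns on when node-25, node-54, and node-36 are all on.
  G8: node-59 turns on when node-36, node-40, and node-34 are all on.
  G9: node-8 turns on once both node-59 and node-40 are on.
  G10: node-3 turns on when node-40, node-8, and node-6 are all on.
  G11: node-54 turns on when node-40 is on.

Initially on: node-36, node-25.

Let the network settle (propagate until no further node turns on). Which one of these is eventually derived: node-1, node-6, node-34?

node-6

node-25 and node-36 are on, so node-40 turns on (G2).
G11: node-40 on → node-54 on.
node-25, node-54, and node-36 are on, so node-6 turns on (G7).
node-1 would need node-40, node-3, and node-6 (G1), but node-3 never turns on. node-34 would need node-3 and node-54 (G5), but node-3 never turns on.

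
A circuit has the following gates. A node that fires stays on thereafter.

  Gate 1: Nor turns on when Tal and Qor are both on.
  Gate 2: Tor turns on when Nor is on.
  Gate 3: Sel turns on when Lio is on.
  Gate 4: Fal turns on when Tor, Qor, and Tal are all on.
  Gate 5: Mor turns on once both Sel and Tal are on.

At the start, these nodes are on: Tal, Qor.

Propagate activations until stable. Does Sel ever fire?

No

Sel would need Lio (Gate 3), but Lio never turns on.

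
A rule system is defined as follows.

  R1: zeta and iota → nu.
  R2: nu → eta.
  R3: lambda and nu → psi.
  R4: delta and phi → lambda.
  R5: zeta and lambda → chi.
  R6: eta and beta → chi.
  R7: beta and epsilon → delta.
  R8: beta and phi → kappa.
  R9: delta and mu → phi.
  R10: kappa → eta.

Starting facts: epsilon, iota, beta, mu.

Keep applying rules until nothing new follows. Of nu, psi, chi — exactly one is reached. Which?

chi

beta and epsilon hold, so delta follows (R7).
delta and mu hold, so phi follows (R9).
From beta and phi, R8 gives kappa.
From kappa, R10 gives eta.
From eta and beta, R6 gives chi.
psi would need lambda and nu (R3), but nu is never established. nu would need zeta and iota (R1), but zeta is never established.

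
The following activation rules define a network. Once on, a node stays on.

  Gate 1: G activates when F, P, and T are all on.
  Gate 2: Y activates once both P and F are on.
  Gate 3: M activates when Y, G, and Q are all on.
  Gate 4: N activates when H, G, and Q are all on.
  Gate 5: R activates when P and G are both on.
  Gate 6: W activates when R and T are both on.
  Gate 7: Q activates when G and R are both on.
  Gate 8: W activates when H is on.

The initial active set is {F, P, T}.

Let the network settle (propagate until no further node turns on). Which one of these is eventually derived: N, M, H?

F, P, and T are on, so G activates (Gate 1).
Gate 2: P and F on → Y on.
Gate 5: P and G on → R on.
Gate 7: G and R on → Q on.
Y, G, and Q are on, so M activates (Gate 3).
N would need H, G, and Q (Gate 4), but H never turns on. No rule produces H, and it is not given.

M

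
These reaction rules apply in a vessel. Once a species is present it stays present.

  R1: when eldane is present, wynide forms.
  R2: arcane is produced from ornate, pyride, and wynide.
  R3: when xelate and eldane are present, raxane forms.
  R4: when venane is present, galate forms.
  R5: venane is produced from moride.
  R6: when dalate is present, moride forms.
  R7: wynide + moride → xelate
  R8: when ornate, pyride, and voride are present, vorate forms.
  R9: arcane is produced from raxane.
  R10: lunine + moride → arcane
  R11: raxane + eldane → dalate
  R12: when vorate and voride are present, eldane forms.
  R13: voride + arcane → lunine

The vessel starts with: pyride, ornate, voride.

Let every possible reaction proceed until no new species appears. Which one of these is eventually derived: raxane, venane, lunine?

lunine

ornate, pyride, and voride present → vorate forms (R8).
vorate and voride present → eldane forms (R12).
eldane present → wynide forms (R1).
ornate, pyride, and wynide present → arcane forms (R2).
voride and arcane present → lunine forms (R13).
raxane would need xelate and eldane (R3), but xelate never forms. venane would need moride (R5), but moride never forms.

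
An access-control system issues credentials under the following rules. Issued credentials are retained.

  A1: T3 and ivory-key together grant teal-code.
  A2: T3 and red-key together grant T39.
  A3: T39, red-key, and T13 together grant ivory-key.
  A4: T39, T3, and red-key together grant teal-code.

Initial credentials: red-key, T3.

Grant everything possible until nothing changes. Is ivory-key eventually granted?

No

ivory-key would need T39, red-key, and T13 (A3), but T13 is never granted.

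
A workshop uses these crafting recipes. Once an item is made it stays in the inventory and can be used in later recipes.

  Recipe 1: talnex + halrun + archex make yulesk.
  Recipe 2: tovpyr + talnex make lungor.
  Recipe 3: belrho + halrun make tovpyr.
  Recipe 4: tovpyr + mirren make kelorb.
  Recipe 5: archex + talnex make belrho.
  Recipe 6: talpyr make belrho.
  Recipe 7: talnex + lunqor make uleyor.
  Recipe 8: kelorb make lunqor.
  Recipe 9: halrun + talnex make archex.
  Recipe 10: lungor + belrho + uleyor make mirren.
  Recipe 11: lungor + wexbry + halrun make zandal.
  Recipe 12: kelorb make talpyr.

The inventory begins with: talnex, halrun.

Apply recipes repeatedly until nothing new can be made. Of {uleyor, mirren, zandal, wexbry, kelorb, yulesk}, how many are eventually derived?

1

halrun + talnex → archex (Recipe 9).
Using Recipe 1, talnex, halrun, and archex make yulesk.
uleyor would need talnex and lunqor (Recipe 7), but lunqor is never obtained.
mirren would need lungor, belrho, and uleyor (Recipe 10), but uleyor is never obtained.
zandal would need lungor, wexbry, and halrun (Recipe 11), but wexbry is never obtained.
No rule produces wexbry, and it is not given.
kelorb would need tovpyr and mirren (Recipe 4), but mirren is never obtained.
yulesk: reached.
Reached: yulesk — 1 of the 6.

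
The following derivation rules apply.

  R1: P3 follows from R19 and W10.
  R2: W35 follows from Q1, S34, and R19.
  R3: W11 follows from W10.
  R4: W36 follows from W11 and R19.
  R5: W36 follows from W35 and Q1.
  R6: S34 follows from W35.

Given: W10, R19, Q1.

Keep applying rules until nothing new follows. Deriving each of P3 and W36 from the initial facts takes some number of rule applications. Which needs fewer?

P3

P3: R19 and W10 hold, so P3 follows (R1). [1 rule application]
W36: W10 holds, so W11 follows (R3). W11 and R19 hold, so W36 follows (R4). [2 rule applications]
P3 needs fewer.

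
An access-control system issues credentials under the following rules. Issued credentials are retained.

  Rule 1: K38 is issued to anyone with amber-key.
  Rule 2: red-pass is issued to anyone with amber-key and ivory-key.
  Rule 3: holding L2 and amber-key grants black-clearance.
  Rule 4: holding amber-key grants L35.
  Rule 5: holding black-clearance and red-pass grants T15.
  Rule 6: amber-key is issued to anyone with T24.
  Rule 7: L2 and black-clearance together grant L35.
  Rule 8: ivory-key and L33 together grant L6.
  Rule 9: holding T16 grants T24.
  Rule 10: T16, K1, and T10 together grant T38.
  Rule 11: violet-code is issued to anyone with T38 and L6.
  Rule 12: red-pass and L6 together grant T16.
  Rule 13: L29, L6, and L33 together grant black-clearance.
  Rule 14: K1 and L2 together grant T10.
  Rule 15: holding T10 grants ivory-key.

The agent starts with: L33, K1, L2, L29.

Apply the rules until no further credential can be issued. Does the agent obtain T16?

No

T16 would need red-pass and L6 (Rule 12), but red-pass is never granted.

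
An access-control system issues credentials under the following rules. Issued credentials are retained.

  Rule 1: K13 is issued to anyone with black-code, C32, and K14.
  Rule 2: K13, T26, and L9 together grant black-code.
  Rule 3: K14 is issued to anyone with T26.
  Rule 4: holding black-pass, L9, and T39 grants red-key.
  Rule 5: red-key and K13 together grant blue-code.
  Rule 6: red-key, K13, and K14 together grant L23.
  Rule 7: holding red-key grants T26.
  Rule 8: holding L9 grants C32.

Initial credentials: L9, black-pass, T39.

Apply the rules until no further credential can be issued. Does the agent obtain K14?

Holding black-pass, L9, and T39 grants red-key (Rule 4).
Holding red-key grants T26 (Rule 7).
Holding T26 grants K14 (Rule 3).

Yes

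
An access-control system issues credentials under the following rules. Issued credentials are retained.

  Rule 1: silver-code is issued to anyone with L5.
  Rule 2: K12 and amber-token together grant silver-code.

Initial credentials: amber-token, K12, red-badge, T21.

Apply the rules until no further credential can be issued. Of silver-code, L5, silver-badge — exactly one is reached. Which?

silver-code

Holding K12 and amber-token grants silver-code (Rule 2).
No rule produces silver-badge, and it is not given. No rule produces L5, and it is not given.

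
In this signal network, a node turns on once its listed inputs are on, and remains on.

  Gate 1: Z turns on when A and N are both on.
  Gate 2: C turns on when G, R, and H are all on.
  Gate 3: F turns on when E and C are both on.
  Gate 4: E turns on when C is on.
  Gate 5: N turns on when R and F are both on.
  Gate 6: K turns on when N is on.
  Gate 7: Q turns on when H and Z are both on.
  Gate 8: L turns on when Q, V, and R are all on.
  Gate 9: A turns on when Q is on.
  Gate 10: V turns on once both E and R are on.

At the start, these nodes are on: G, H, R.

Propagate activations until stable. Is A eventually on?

No

A would need Q (Gate 9), but Q never turns on.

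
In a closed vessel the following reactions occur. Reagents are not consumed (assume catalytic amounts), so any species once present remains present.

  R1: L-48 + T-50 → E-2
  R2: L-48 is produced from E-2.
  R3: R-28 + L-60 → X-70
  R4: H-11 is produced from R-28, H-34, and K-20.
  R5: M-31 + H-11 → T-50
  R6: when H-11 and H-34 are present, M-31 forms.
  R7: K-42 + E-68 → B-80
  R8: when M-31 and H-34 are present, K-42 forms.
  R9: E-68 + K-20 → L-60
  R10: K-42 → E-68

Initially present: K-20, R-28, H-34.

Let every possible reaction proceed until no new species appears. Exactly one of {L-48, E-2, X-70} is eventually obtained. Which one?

R-28, H-34, and K-20 present → H-11 forms (R4).
H-11 and H-34 present → M-31 forms (R6).
M-31 and H-34 present → K-42 forms (R8).
K-42 present → E-68 forms (R10).
E-68 and K-20 present → L-60 forms (R9).
R-28 and L-60 present → X-70 forms (R3).
L-48 would need E-2 (R2), but E-2 never forms. E-2 would need L-48 and T-50 (R1), but L-48 never forms.

X-70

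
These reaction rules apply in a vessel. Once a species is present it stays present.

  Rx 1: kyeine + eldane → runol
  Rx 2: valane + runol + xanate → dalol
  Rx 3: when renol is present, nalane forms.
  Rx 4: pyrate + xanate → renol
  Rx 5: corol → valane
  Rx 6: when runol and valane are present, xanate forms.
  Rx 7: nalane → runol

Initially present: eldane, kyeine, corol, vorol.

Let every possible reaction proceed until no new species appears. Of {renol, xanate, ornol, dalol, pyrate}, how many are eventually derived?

kyeine and eldane present → runol forms (Rx 1).
corol present → valane forms (Rx 5).
runol and valane present → xanate forms (Rx 6).
valane, runol, and xanate present → dalol forms (Rx 2).
renol would need pyrate and xanate (Rx 4), but pyrate never forms.
xanate: reached.
No rule produces ornol, and it is not given.
dalol: reached.
No rule produces pyrate, and it is not given.
Reached: xanate and dalol — 2 of the 5.

2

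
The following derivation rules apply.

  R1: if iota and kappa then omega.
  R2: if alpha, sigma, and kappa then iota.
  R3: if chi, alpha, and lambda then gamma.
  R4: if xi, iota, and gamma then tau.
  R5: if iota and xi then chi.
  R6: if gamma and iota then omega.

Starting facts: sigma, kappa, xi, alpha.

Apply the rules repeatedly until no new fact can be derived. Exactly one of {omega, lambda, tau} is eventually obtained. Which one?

omega

From alpha, sigma, and kappa, R2 gives iota.
iota and kappa hold, so omega follows (R1).
No rule produces lambda, and it is not given. tau would need xi, iota, and gamma (R4), but gamma is never established.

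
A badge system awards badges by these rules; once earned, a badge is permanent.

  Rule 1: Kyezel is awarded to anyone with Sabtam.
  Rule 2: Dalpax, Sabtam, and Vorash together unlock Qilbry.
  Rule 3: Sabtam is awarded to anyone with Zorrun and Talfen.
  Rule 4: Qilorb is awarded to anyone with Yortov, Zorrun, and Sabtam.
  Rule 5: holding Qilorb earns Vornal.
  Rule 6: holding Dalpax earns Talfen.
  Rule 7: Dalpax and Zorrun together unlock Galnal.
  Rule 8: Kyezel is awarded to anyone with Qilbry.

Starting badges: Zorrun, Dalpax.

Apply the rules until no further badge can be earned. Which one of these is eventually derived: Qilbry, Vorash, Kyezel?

With Dalpax, Talfen is earned (Rule 6).
With Zorrun and Talfen, Sabtam is earned (Rule 3).
With Sabtam, Kyezel is earned (Rule 1).
No rule produces Vorash, and it is not given. Qilbry would need Dalpax, Sabtam, and Vorash (Rule 2), but Vorash is never earned.

Kyezel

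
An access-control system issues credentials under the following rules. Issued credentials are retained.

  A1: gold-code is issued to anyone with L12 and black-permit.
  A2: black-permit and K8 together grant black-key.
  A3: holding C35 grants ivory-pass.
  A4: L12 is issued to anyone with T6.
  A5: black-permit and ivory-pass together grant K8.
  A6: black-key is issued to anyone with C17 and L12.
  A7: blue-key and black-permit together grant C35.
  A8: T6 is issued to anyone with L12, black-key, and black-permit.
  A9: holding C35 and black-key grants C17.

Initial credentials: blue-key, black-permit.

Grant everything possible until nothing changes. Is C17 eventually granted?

Yes

Holding blue-key and black-permit grants C35 (A7).
Holding C35 grants ivory-pass (A3).
Holding black-permit and ivory-pass grants K8 (A5).
Holding black-permit and K8 grants black-key (A2).
Holding C35 and black-key grants C17 (A9).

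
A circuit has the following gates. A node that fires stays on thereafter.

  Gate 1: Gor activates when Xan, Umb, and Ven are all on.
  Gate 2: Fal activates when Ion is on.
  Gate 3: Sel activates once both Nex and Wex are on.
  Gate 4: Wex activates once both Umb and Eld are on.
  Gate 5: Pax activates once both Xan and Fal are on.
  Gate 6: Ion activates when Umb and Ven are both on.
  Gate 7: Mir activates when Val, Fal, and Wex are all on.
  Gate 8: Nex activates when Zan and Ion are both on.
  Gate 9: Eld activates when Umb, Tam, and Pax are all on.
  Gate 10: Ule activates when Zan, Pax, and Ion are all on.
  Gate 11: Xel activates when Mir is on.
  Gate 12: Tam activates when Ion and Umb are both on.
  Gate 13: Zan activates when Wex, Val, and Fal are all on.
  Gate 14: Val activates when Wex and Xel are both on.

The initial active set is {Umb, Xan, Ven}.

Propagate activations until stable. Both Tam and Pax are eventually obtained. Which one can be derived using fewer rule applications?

Tam

Tam: Gate 6: Umb and Ven on → Ion on. Gate 12: Ion and Umb on → Tam on. [2 rule applications]
Pax: Gate 6: Umb and Ven on → Ion on. Gate 2: Ion on → Fal on. Gate 5: Xan and Fal on → Pax on. [3 rule applications]
Tam needs fewer.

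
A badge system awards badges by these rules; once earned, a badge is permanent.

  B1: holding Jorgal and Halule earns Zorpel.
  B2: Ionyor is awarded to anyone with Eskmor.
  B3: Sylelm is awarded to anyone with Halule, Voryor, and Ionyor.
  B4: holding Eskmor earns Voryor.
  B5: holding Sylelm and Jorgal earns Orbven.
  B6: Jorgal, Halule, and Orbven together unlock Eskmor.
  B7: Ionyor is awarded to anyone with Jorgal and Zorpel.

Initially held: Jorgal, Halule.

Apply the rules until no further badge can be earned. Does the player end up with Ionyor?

With Jorgal and Halule, Zorpel is earned (B1).
With Jorgal and Zorpel, Ionyor is earned (B7).

Yes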